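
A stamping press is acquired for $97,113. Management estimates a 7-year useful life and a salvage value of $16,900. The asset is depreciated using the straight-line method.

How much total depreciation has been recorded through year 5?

Depreciable base = $97,113 − $16,900 = $80,213.
Annual expense = $80,213 / 7 = $11,459.
End of year 1: book value $85,654.
End of year 2: book value $74,195.
End of year 3: book value $62,736.
End of year 4: book value $51,277.
End of year 5: book value $39,818.
Accumulated through year 5 = $97,113 − $39,818 = $57,295.

$57,295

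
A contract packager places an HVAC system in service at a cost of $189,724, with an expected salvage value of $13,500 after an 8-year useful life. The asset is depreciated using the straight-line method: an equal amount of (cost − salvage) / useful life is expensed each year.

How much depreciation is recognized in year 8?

$22,028

Depreciable base = $189,724 − $13,500 = $176,224.
Annual expense = $176,224 / 8 = $22,028.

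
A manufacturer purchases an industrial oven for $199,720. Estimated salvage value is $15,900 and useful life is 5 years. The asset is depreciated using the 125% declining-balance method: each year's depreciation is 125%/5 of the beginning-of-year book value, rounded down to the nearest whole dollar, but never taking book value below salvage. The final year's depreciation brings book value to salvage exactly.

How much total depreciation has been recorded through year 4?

Depreciable base = $199,720 − $15,900 = $183,820.
Year 1: ⌊$199,720 × 125%/5⌋ = $49,930. Book value $149,790.
Year 2: ⌊$149,790 × 125%/5⌋ = $37,447. Book value $112,343.
Year 3: ⌊$112,343 × 125%/5⌋ = $28,085. Book value $84,258.
Year 4: ⌊$84,258 × 125%/5⌋ = $21,064. Book value $63,194.
Accumulated through year 4 = $199,720 − $63,194 = $136,526.

$136,526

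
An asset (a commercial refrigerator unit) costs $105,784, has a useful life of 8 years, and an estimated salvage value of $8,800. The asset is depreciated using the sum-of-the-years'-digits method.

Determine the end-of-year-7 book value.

$11,494

Depreciable base = $105,784 − $8,800 = $96,984.
Sum of the years' digits = 8+7+6+5+4+3+2+1 = 36.
Year 1: $96,984 × 8/36 = $21,552. Book value $84,232.
Year 2: $96,984 × 7/36 = $18,858. Book value $65,374.
Year 3: $96,984 × 6/36 = $16,164. Book value $49,210.
Year 4: $96,984 × 5/36 = $13,470. Book value $35,740.
Year 5: $96,984 × 4/36 = $10,776. Book value $24,964.
Year 6: $96,984 × 3/36 = $8,082. Book value $16,882.
Year 7: $96,984 × 2/36 = $5,388. Book value $11,494.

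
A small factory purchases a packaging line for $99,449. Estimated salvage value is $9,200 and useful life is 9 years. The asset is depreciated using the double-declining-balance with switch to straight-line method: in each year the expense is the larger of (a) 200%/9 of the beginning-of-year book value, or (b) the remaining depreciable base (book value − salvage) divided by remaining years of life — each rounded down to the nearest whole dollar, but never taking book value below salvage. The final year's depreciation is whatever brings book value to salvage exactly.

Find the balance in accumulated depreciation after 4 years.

Depreciable base = $99,449 − $9,200 = $90,249.
Year 1: DB = ⌊$99,449 × 200%/9⌋ = $22,099; SL = ⌊$90,249/9⌋ = $10,027 → take DB $22,099. Book value $77,350.
Year 2: DB = ⌊$77,350 × 200%/9⌋ = $17,188; SL = ⌊$68,150/8⌋ = $8,518 → take DB $17,188. Book value $60,162.
Year 3: DB = ⌊$60,162 × 200%/9⌋ = $13,369; SL = ⌊$50,962/7⌋ = $7,280 → take DB $13,369. Book value $46,793.
Year 4: DB = ⌊$46,793 × 200%/9⌋ = $10,398; SL = ⌊$37,593/6⌋ = $6,265 → take DB $10,398. Book value $36,395.
Accumulated through year 4 = $99,449 − $36,395 = $63,054.

$63,054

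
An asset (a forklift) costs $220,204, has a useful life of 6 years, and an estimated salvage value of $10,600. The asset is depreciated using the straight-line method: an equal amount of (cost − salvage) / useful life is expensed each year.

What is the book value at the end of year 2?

Depreciable base = $220,204 − $10,600 = $209,604.
Annual expense = $209,604 / 6 = $34,934.
End of year 1: book value $185,270.
End of year 2: book value $150,336.

$150,336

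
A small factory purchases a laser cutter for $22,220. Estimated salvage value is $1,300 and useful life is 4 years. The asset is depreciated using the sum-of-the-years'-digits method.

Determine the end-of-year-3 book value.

Depreciable base = $22,220 − $1,300 = $20,920.
Sum of the years' digits = 4+3+2+1 = 10.
Year 1: $20,920 × 4/10 = $8,368. Book value $13,852.
Year 2: $20,920 × 3/10 = $6,276. Book value $7,576.
Year 3: $20,920 × 2/10 = $4,184. Book value $3,392.

$3,392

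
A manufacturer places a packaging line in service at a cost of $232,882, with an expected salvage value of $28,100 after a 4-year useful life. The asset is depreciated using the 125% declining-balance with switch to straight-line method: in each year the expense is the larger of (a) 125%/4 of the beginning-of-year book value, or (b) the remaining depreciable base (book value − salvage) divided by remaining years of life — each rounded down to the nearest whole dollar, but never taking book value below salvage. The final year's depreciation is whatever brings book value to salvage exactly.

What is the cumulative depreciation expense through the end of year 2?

$122,808

Depreciable base = $232,882 − $28,100 = $204,782.
Year 1: DB = ⌊$232,882 × 125%/4⌋ = $72,775; SL = ⌊$204,782/4⌋ = $51,195 → take DB $72,775. Book value $160,107.
Year 2: DB = ⌊$160,107 × 125%/4⌋ = $50,033; SL = ⌊$132,007/3⌋ = $44,002 → take DB $50,033. Book value $110,074.
Accumulated through year 2 = $232,882 − $110,074 = $122,808.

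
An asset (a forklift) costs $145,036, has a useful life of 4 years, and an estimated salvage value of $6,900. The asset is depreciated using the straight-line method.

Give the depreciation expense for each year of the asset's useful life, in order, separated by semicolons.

$34,534; $34,534; $34,534; $34,534

Depreciable base = $145,036 − $6,900 = $138,136.
Annual expense = $138,136 / 4 = $34,534.
End of year 1: book value $110,502.
End of year 2: book value $75,968.
End of year 3: book value $41,434.
End of year 4: book value $6,900.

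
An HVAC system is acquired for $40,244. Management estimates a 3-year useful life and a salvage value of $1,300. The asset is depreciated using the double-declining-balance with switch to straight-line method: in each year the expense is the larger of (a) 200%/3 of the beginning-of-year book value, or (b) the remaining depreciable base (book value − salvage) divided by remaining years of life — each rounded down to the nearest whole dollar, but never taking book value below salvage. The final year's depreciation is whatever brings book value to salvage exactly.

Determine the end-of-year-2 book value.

$4,472

Depreciable base = $40,244 − $1,300 = $38,944.
Year 1: DB = ⌊$40,244 × 200%/3⌋ = $26,829; SL = ⌊$38,944/3⌋ = $12,981 → take DB $26,829. Book value $13,415.
Year 2: DB = ⌊$13,415 × 200%/3⌋ = $8,943; SL = ⌊$12,115/2⌋ = $6,057 → take DB $8,943. Book value $4,472.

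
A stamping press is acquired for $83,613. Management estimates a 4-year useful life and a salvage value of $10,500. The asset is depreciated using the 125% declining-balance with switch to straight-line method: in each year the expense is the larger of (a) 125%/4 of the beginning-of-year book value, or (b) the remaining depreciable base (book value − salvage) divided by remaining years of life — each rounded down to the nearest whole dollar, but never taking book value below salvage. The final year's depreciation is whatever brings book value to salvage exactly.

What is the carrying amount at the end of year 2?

$39,521

Depreciable base = $83,613 − $10,500 = $73,113.
Year 1: DB = ⌊$83,613 × 125%/4⌋ = $26,129; SL = ⌊$73,113/4⌋ = $18,278 → take DB $26,129. Book value $57,484.
Year 2: DB = ⌊$57,484 × 125%/4⌋ = $17,963; SL = ⌊$46,984/3⌋ = $15,661 → take DB $17,963. Book value $39,521.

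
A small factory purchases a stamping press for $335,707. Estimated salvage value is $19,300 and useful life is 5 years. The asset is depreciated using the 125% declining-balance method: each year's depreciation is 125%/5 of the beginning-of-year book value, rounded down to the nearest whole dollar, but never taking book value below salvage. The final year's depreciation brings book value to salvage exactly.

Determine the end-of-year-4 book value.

$106,221

Depreciable base = $335,707 − $19,300 = $316,407.
Year 1: ⌊$335,707 × 125%/5⌋ = $83,926. Book value $251,781.
Year 2: ⌊$251,781 × 125%/5⌋ = $62,945. Book value $188,836.
Year 3: ⌊$188,836 × 125%/5⌋ = $47,209. Book value $141,627.
Year 4: ⌊$141,627 × 125%/5⌋ = $35,406. Book value $106,221.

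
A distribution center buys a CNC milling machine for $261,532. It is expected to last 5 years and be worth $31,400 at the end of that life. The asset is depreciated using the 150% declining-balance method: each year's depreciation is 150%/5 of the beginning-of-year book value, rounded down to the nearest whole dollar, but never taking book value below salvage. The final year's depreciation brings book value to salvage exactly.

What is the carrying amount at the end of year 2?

Depreciable base = $261,532 − $31,400 = $230,132.
Year 1: ⌊$261,532 × 150%/5⌋ = $78,459. Book value $183,073.
Year 2: ⌊$183,073 × 150%/5⌋ = $54,921. Book value $128,152.

$128,152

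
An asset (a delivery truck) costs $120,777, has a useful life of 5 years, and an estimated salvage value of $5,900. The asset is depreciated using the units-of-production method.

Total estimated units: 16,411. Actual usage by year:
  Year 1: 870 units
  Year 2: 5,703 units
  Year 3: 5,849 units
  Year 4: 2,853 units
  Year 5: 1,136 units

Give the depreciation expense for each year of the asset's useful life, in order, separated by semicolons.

$6,090; $39,921; $40,943; $19,971; $7,952

Depreciable base = $120,777 − $5,900 = $114,877.
Rate = $114,877 / 16,411 units = $7 per unit.
Year 1: 870 × $7 = $6,090. Book value $114,687.
Year 2: 5,703 × $7 = $39,921. Book value $74,766.
Year 3: 5,849 × $7 = $40,943. Book value $33,823.
Year 4: 2,853 × $7 = $19,971. Book value $13,852.
Year 5: 1,136 × $7 = $7,952. Book value $5,900.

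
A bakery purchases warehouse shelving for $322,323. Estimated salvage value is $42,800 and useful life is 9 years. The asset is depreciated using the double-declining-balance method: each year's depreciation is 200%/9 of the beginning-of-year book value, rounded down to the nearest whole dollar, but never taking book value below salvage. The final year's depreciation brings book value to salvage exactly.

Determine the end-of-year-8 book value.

Depreciable base = $322,323 − $42,800 = $279,523.
Year 1: ⌊$322,323 × 200%/9⌋ = $71,627. Book value $250,696.
Year 2: ⌊$250,696 × 200%/9⌋ = $55,710. Book value $194,986.
Year 3: ⌊$194,986 × 200%/9⌋ = $43,330. Book value $151,656.
Year 4: ⌊$151,656 × 200%/9⌋ = $33,701. Book value $117,955.
Year 5: ⌊$117,955 × 200%/9⌋ = $26,212. Book value $91,743.
Year 6: ⌊$91,743 × 200%/9⌋ = $20,387. Book value $71,356.
Year 7: ⌊$71,356 × 200%/9⌋ = $15,856. Book value $55,500.
Year 8: ⌊$55,500 × 200%/9⌋ = $12,333. Book value $43,167.

$43,167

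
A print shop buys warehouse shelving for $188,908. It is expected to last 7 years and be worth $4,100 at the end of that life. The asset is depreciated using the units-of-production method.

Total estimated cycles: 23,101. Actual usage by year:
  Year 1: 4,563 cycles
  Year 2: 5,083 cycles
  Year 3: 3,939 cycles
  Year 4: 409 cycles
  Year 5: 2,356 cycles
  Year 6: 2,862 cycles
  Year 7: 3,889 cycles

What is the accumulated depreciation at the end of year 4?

Depreciable base = $188,908 − $4,100 = $184,808.
Rate = $184,808 / 23,101 cycles = $8 per cycle.
Year 1: 4,563 × $8 = $36,504. Book value $152,404.
Year 2: 5,083 × $8 = $40,664. Book value $111,740.
Year 3: 3,939 × $8 = $31,512. Book value $80,228.
Year 4: 409 × $8 = $3,272. Book value $76,956.
Accumulated through year 4 = $188,908 − $76,956 = $111,952.

$111,952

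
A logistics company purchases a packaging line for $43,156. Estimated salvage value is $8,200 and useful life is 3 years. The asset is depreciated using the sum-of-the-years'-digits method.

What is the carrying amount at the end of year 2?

$14,026

Depreciable base = $43,156 − $8,200 = $34,956.
Sum of the years' digits = 3+2+1 = 6.
Year 1: $34,956 × 3/6 = $17,478. Book value $25,678.
Year 2: $34,956 × 2/6 = $11,652. Book value $14,026.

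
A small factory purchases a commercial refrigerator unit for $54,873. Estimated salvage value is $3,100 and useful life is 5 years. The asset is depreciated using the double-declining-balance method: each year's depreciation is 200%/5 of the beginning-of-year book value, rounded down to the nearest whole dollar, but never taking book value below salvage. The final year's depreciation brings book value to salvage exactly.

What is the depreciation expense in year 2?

$13,169

Depreciable base = $54,873 − $3,100 = $51,773.
Year 1: ⌊$54,873 × 200%/5⌋ = $21,949. Book value $32,924.
Year 2: ⌊$32,924 × 200%/5⌋ = $13,169. Book value $19,755.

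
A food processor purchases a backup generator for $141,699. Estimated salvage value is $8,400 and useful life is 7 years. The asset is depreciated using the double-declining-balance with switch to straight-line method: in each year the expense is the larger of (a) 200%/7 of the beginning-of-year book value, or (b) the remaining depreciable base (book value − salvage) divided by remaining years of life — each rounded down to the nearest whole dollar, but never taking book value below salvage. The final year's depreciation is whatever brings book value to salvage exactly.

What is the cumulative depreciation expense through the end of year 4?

Depreciable base = $141,699 − $8,400 = $133,299.
Year 1: DB = ⌊$141,699 × 200%/7⌋ = $40,485; SL = ⌊$133,299/7⌋ = $19,042 → take DB $40,485. Book value $101,214.
Year 2: DB = ⌊$101,214 × 200%/7⌋ = $28,918; SL = ⌊$92,814/6⌋ = $15,469 → take DB $28,918. Book value $72,296.
Year 3: DB = ⌊$72,296 × 200%/7⌋ = $20,656; SL = ⌊$63,896/5⌋ = $12,779 → take DB $20,656. Book value $51,640.
Year 4: DB = ⌊$51,640 × 200%/7⌋ = $14,754; SL = ⌊$43,240/4⌋ = $10,810 → take DB $14,754. Book value $36,886.
Accumulated through year 4 = $141,699 − $36,886 = $104,813.

$104,813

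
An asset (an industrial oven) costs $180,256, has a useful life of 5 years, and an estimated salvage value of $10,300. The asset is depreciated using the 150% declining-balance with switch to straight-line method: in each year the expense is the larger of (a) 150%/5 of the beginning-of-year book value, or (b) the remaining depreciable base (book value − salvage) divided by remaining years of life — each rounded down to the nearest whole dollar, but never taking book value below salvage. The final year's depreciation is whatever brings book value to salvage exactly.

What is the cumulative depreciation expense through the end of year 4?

$144,191

Depreciable base = $180,256 − $10,300 = $169,956.
Year 1: DB = ⌊$180,256 × 150%/5⌋ = $54,076; SL = ⌊$169,956/5⌋ = $33,991 → take DB $54,076. Book value $126,180.
Year 2: DB = ⌊$126,180 × 150%/5⌋ = $37,854; SL = ⌊$115,880/4⌋ = $28,970 → take DB $37,854. Book value $88,326.
Year 3: DB = ⌊$88,326 × 150%/5⌋ = $26,497; SL = ⌊$78,026/3⌋ = $26,008 → take DB $26,497. Book value $61,829.
Year 4: DB = ⌊$61,829 × 150%/5⌋ = $18,548; SL = ⌊$51,529/2⌋ = $25,764 → take SL $25,764. Book value $36,065.
Accumulated through year 4 = $180,256 − $36,065 = $144,191.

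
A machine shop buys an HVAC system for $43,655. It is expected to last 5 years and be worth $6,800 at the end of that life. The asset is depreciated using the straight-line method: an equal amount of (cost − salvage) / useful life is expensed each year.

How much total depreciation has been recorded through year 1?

$7,371

Depreciable base = $43,655 − $6,800 = $36,855.
Annual expense = $36,855 / 5 = $7,371.
End of year 1: book value $36,284.
Accumulated through year 1 = $43,655 − $36,284 = $7,371.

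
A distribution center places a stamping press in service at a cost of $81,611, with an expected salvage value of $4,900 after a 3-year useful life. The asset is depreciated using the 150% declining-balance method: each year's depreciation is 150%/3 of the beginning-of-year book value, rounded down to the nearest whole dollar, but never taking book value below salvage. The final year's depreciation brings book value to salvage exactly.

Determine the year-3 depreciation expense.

$15,503

Depreciable base = $81,611 − $4,900 = $76,711.
Year 1: ⌊$81,611 × 150%/3⌋ = $40,805. Book value $40,806.
Year 2: ⌊$40,806 × 150%/3⌋ = $20,403. Book value $20,403.
Year 3 (final): $20,403 − $4,900 = $15,503. Book value $4,900.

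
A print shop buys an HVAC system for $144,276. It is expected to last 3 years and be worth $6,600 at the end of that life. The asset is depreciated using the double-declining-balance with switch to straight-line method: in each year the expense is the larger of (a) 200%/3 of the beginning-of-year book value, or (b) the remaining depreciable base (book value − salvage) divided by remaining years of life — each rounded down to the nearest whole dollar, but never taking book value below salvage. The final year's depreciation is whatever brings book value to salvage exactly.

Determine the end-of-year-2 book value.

$16,031

Depreciable base = $144,276 − $6,600 = $137,676.
Year 1: DB = ⌊$144,276 × 200%/3⌋ = $96,184; SL = ⌊$137,676/3⌋ = $45,892 → take DB $96,184. Book value $48,092.
Year 2: DB = ⌊$48,092 × 200%/3⌋ = $32,061; SL = ⌊$41,492/2⌋ = $20,746 → take DB $32,061. Book value $16,031.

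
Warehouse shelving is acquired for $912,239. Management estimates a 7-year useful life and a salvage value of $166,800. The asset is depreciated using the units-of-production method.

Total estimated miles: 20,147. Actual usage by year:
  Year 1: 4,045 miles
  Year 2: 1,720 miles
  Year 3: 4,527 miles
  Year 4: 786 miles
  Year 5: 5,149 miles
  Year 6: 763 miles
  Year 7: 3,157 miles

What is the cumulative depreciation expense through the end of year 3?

Depreciable base = $912,239 − $166,800 = $745,439.
Rate = $745,439 / 20,147 miles = $37 per mile.
Year 1: 4,045 × $37 = $149,665. Book value $762,574.
Year 2: 1,720 × $37 = $63,640. Book value $698,934.
Year 3: 4,527 × $37 = $167,499. Book value $531,435.
Accumulated through year 3 = $912,239 − $531,435 = $380,804.

$380,804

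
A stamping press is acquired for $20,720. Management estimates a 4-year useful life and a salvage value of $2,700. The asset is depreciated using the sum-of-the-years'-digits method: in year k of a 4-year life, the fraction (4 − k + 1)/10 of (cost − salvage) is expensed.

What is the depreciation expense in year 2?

$5,406

Depreciable base = $20,720 − $2,700 = $18,020.
Sum of the years' digits = 4+3+2+1 = 10.
Year 1: $18,020 × 4/10 = $7,208. Book value $13,512.
Year 2: $18,020 × 3/10 = $5,406. Book value $8,106.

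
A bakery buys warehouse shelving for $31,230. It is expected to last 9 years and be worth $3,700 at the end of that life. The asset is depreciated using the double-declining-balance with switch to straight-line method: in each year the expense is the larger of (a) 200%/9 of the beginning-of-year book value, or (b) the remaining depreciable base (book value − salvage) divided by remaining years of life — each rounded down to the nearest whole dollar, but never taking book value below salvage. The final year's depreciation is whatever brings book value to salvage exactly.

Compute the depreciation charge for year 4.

$3,265

Depreciable base = $31,230 − $3,700 = $27,530.
Year 1: DB = ⌊$31,230 × 200%/9⌋ = $6,940; SL = ⌊$27,530/9⌋ = $3,058 → take DB $6,940. Book value $24,290.
Year 2: DB = ⌊$24,290 × 200%/9⌋ = $5,397; SL = ⌊$20,590/8⌋ = $2,573 → take DB $5,397. Book value $18,893.
Year 3: DB = ⌊$18,893 × 200%/9⌋ = $4,198; SL = ⌊$15,193/7⌋ = $2,170 → take DB $4,198. Book value $14,695.
Year 4: DB = ⌊$14,695 × 200%/9⌋ = $3,265; SL = ⌊$10,995/6⌋ = $1,832 → take DB $3,265. Book value $11,430.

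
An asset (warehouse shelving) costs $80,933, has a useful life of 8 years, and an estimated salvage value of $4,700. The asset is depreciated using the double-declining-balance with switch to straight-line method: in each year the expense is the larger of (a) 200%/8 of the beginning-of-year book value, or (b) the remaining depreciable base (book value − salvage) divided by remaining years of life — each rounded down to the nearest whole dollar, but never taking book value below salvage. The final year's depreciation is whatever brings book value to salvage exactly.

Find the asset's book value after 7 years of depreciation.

$9,536

Depreciable base = $80,933 − $4,700 = $76,233.
Year 1: DB = ⌊$80,933 × 200%/8⌋ = $20,233; SL = ⌊$76,233/8⌋ = $9,529 → take DB $20,233. Book value $60,700.
Year 2: DB = ⌊$60,700 × 200%/8⌋ = $15,175; SL = ⌊$56,000/7⌋ = $8,000 → take DB $15,175. Book value $45,525.
Year 3: DB = ⌊$45,525 × 200%/8⌋ = $11,381; SL = ⌊$40,825/6⌋ = $6,804 → take DB $11,381. Book value $34,144.
Year 4: DB = ⌊$34,144 × 200%/8⌋ = $8,536; SL = ⌊$29,444/5⌋ = $5,888 → take DB $8,536. Book value $25,608.
Year 5: DB = ⌊$25,608 × 200%/8⌋ = $6,402; SL = ⌊$20,908/4⌋ = $5,227 → take DB $6,402. Book value $19,206.
Year 6: DB = ⌊$19,206 × 200%/8⌋ = $4,801; SL = ⌊$14,506/3⌋ = $4,835 → take SL $4,835. Book value $14,371.
Year 7: DB = ⌊$14,371 × 200%/8⌋ = $3,592; SL = ⌊$9,671/2⌋ = $4,835 → take SL $4,835. Book value $9,536.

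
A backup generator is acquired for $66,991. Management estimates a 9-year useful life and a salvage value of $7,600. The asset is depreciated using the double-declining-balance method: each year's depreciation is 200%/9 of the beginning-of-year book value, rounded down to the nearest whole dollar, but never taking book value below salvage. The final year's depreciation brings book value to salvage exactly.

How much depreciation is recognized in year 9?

$1,373

Depreciable base = $66,991 − $7,600 = $59,391.
Year 1: ⌊$66,991 × 200%/9⌋ = $14,886. Book value $52,105.
Year 2: ⌊$52,105 × 200%/9⌋ = $11,578. Book value $40,527.
Year 3: ⌊$40,527 × 200%/9⌋ = $9,006. Book value $31,521.
Year 4: ⌊$31,521 × 200%/9⌋ = $7,004. Book value $24,517.
Year 5: ⌊$24,517 × 200%/9⌋ = $5,448. Book value $19,069.
Year 6: ⌊$19,069 × 200%/9⌋ = $4,237. Book value $14,832.
Year 7: ⌊$14,832 × 200%/9⌋ = $3,296. Book value $11,536.
Year 8: ⌊$11,536 × 200%/9⌋ = $2,563. Book value $8,973.
Year 9 (final): $8,973 − $7,600 = $1,373. Book value $7,600.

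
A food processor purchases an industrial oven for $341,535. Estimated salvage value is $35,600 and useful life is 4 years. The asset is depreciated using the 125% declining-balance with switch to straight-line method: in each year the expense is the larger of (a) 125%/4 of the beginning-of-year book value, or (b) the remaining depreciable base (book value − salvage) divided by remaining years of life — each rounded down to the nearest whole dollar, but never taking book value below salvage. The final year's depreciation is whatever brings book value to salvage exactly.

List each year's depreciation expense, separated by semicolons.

Depreciable base = $341,535 − $35,600 = $305,935.
Year 1: DB = ⌊$341,535 × 125%/4⌋ = $106,729; SL = ⌊$305,935/4⌋ = $76,483 → take DB $106,729. Book value $234,806.
Year 2: DB = ⌊$234,806 × 125%/4⌋ = $73,376; SL = ⌊$199,206/3⌋ = $66,402 → take DB $73,376. Book value $161,430.
Year 3: DB = ⌊$161,430 × 125%/4⌋ = $50,446; SL = ⌊$125,830/2⌋ = $62,915 → take SL $62,915. Book value $98,515.
Year 4 (final): $98,515 − $35,600 = $62,915. Book value $35,600.

$106,729; $73,376; $62,915; $62,915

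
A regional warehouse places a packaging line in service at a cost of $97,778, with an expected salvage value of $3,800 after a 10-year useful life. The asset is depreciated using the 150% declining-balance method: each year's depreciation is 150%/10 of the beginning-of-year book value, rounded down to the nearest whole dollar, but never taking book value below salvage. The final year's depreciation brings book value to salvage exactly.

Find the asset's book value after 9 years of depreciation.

$22,650

Depreciable base = $97,778 − $3,800 = $93,978.
Year 1: ⌊$97,778 × 150%/10⌋ = $14,666. Book value $83,112.
Year 2: ⌊$83,112 × 150%/10⌋ = $12,466. Book value $70,646.
Year 3: ⌊$70,646 × 150%/10⌋ = $10,596. Book value $60,050.
Year 4: ⌊$60,050 × 150%/10⌋ = $9,007. Book value $51,043.
Year 5: ⌊$51,043 × 150%/10⌋ = $7,656. Book value $43,387.
Year 6: ⌊$43,387 × 150%/10⌋ = $6,508. Book value $36,879.
Year 7: ⌊$36,879 × 150%/10⌋ = $5,531. Book value $31,348.
Year 8: ⌊$31,348 × 150%/10⌋ = $4,702. Book value $26,646.
Year 9: ⌊$26,646 × 150%/10⌋ = $3,996. Book value $22,650.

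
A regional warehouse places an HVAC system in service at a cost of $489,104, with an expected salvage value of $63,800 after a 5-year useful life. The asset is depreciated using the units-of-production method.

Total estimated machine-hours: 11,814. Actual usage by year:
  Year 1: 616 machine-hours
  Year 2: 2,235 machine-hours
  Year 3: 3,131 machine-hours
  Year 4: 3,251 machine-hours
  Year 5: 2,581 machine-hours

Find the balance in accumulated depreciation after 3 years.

Depreciable base = $489,104 − $63,800 = $425,304.
Rate = $425,304 / 11,814 machine-hours = $36 per machine-hour.
Year 1: 616 × $36 = $22,176. Book value $466,928.
Year 2: 2,235 × $36 = $80,460. Book value $386,468.
Year 3: 3,131 × $36 = $112,716. Book value $273,752.
Accumulated through year 3 = $489,104 − $273,752 = $215,352.

$215,352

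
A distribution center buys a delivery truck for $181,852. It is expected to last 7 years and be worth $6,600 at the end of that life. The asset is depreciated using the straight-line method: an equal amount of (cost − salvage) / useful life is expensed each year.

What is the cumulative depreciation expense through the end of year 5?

Depreciable base = $181,852 − $6,600 = $175,252.
Annual expense = $175,252 / 7 = $25,036.
End of year 1: book value $156,816.
End of year 2: book value $131,780.
End of year 3: book value $106,744.
End of year 4: book value $81,708.
End of year 5: book value $56,672.
Accumulated through year 5 = $181,852 − $56,672 = $125,180.

$125,180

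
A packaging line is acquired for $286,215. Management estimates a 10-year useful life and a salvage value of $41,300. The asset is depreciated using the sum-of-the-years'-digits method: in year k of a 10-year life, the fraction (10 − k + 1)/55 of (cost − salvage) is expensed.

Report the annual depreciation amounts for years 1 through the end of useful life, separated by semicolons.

Depreciable base = $286,215 − $41,300 = $244,915.
Sum of the years' digits = 10+9+8+7+6+5+4+3+2+1 = 55.
Year 1: $244,915 × 10/55 = $44,530. Book value $241,685.
Year 2: $244,915 × 9/55 = $40,077. Book value $201,608.
Year 3: $244,915 × 8/55 = $35,624. Book value $165,984.
Year 4: $244,915 × 7/55 = $31,171. Book value $134,813.
Year 5: $244,915 × 6/55 = $26,718. Book value $108,095.
Year 6: $244,915 × 5/55 = $22,265. Book value $85,830.
Year 7: $244,915 × 4/55 = $17,812. Book value $68,018.
Year 8: $244,915 × 3/55 = $13,359. Book value $54,659.
Year 9: $244,915 × 2/55 = $8,906. Book value $45,753.
Year 10: $244,915 × 1/55 = $4,453. Book value $41,300.

$44,530; $40,077; $35,624; $31,171; $26,718; $22,265; $17,812; $13,359; $8,906; $4,453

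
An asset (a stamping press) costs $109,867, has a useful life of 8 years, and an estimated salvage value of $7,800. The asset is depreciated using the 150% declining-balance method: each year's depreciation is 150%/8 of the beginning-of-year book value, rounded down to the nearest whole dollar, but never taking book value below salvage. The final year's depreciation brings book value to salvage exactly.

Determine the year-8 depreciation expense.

$17,884

Depreciable base = $109,867 − $7,800 = $102,067.
Year 1: ⌊$109,867 × 150%/8⌋ = $20,600. Book value $89,267.
Year 2: ⌊$89,267 × 150%/8⌋ = $16,737. Book value $72,530.
Year 3: ⌊$72,530 × 150%/8⌋ = $13,599. Book value $58,931.
Year 4: ⌊$58,931 × 150%/8⌋ = $11,049. Book value $47,882.
Year 5: ⌊$47,882 × 150%/8⌋ = $8,977. Book value $38,905.
Year 6: ⌊$38,905 × 150%/8⌋ = $7,294. Book value $31,611.
Year 7: ⌊$31,611 × 150%/8⌋ = $5,927. Book value $25,684.
Year 8 (final): $25,684 − $7,800 = $17,884. Book value $7,800.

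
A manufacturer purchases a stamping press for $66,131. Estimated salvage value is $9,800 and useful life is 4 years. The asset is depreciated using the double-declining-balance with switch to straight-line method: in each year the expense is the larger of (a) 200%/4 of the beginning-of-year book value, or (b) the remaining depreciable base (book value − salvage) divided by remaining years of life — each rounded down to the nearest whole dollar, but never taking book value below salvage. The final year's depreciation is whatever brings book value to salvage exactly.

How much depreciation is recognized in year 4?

$0

Depreciable base = $66,131 − $9,800 = $56,331.
Year 1: DB = ⌊$66,131 × 200%/4⌋ = $33,065; SL = ⌊$56,331/4⌋ = $14,082 → take DB $33,065. Book value $33,066.
Year 2: DB = ⌊$33,066 × 200%/4⌋ = $16,533; SL = ⌊$23,266/3⌋ = $7,755 → take DB $16,533. Book value $16,533.
Year 3: DB = ⌊$16,533 × 200%/4⌋ = $8,266; SL = ⌊$6,733/2⌋ = $3,366 → take DB $8,266, capped at $6,733. Book value $9,800.
Year 4 (final): $9,800 − $9,800 = $0. Book value $9,800.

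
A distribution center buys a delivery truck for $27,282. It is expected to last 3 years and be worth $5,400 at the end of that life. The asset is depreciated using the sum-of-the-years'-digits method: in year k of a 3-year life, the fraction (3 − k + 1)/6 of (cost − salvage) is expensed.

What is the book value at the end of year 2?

$9,047

Depreciable base = $27,282 − $5,400 = $21,882.
Sum of the years' digits = 3+2+1 = 6.
Year 1: $21,882 × 3/6 = $10,941. Book value $16,341.
Year 2: $21,882 × 2/6 = $7,294. Book value $9,047.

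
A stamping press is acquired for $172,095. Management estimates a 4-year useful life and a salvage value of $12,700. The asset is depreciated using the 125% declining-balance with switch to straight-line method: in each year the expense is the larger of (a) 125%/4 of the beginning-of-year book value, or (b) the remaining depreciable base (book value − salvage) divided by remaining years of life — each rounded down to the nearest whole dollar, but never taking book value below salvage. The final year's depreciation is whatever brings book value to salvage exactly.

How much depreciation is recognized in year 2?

$36,973

Depreciable base = $172,095 − $12,700 = $159,395.
Year 1: DB = ⌊$172,095 × 125%/4⌋ = $53,779; SL = ⌊$159,395/4⌋ = $39,848 → take DB $53,779. Book value $118,316.
Year 2: DB = ⌊$118,316 × 125%/4⌋ = $36,973; SL = ⌊$105,616/3⌋ = $35,205 → take DB $36,973. Book value $81,343.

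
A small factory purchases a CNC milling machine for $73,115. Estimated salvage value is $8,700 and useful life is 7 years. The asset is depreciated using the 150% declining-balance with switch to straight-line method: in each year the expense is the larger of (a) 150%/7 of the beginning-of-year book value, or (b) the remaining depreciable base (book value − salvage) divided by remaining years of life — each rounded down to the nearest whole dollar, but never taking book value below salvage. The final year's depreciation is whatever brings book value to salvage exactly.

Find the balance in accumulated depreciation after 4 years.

$45,248

Depreciable base = $73,115 − $8,700 = $64,415.
Year 1: DB = ⌊$73,115 × 150%/7⌋ = $15,667; SL = ⌊$64,415/7⌋ = $9,202 → take DB $15,667. Book value $57,448.
Year 2: DB = ⌊$57,448 × 150%/7⌋ = $12,310; SL = ⌊$48,748/6⌋ = $8,124 → take DB $12,310. Book value $45,138.
Year 3: DB = ⌊$45,138 × 150%/7⌋ = $9,672; SL = ⌊$36,438/5⌋ = $7,287 → take DB $9,672. Book value $35,466.
Year 4: DB = ⌊$35,466 × 150%/7⌋ = $7,599; SL = ⌊$26,766/4⌋ = $6,691 → take DB $7,599. Book value $27,867.
Accumulated through year 4 = $73,115 − $27,867 = $45,248.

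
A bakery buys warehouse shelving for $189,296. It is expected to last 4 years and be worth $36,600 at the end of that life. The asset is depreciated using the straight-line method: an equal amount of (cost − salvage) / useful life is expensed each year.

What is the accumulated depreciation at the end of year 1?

$38,174

Depreciable base = $189,296 − $36,600 = $152,696.
Annual expense = $152,696 / 4 = $38,174.
End of year 1: book value $151,122.
Accumulated through year 1 = $189,296 − $151,122 = $38,174.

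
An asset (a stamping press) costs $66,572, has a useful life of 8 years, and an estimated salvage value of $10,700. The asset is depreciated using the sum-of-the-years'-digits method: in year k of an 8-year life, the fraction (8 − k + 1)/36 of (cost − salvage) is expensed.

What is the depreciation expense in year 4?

$7,760

Depreciable base = $66,572 − $10,700 = $55,872.
Sum of the years' digits = 8+7+6+5+4+3+2+1 = 36.
Year 1: $55,872 × 8/36 = $12,416. Book value $54,156.
Year 2: $55,872 × 7/36 = $10,864. Book value $43,292.
Year 3: $55,872 × 6/36 = $9,312. Book value $33,980.
Year 4: $55,872 × 5/36 = $7,760. Book value $26,220.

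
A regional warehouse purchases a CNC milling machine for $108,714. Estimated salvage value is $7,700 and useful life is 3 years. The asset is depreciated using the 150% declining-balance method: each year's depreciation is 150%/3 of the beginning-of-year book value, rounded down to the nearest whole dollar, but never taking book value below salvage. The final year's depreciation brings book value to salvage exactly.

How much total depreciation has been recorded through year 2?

Depreciable base = $108,714 − $7,700 = $101,014.
Year 1: ⌊$108,714 × 150%/3⌋ = $54,357. Book value $54,357.
Year 2: ⌊$54,357 × 150%/3⌋ = $27,178. Book value $27,179.
Accumulated through year 2 = $108,714 − $27,179 = $81,535.

$81,535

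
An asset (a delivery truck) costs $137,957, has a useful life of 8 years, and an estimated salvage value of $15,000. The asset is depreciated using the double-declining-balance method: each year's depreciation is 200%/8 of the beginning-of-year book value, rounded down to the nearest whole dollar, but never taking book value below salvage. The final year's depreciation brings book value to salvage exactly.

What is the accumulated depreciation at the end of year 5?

Depreciable base = $137,957 − $15,000 = $122,957.
Year 1: ⌊$137,957 × 200%/8⌋ = $34,489. Book value $103,468.
Year 2: ⌊$103,468 × 200%/8⌋ = $25,867. Book value $77,601.
Year 3: ⌊$77,601 × 200%/8⌋ = $19,400. Book value $58,201.
Year 4: ⌊$58,201 × 200%/8⌋ = $14,550. Book value $43,651.
Year 5: ⌊$43,651 × 200%/8⌋ = $10,912. Book value $32,739.
Accumulated through year 5 = $137,957 − $32,739 = $105,218.

$105,218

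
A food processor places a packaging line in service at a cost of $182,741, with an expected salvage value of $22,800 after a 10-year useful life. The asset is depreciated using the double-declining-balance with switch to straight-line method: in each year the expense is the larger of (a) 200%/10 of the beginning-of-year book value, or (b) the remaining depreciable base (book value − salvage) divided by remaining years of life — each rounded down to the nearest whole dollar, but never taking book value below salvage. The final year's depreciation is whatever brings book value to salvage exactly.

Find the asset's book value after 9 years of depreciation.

$24,528

Depreciable base = $182,741 − $22,800 = $159,941.
Year 1: DB = ⌊$182,741 × 200%/10⌋ = $36,548; SL = ⌊$159,941/10⌋ = $15,994 → take DB $36,548. Book value $146,193.
Year 2: DB = ⌊$146,193 × 200%/10⌋ = $29,238; SL = ⌊$123,393/9⌋ = $13,710 → take DB $29,238. Book value $116,955.
Year 3: DB = ⌊$116,955 × 200%/10⌋ = $23,391; SL = ⌊$94,155/8⌋ = $11,769 → take DB $23,391. Book value $93,564.
Year 4: DB = ⌊$93,564 × 200%/10⌋ = $18,712; SL = ⌊$70,764/7⌋ = $10,109 → take DB $18,712. Book value $74,852.
Year 5: DB = ⌊$74,852 × 200%/10⌋ = $14,970; SL = ⌊$52,052/6⌋ = $8,675 → take DB $14,970. Book value $59,882.
Year 6: DB = ⌊$59,882 × 200%/10⌋ = $11,976; SL = ⌊$37,082/5⌋ = $7,416 → take DB $11,976. Book value $47,906.
Year 7: DB = ⌊$47,906 × 200%/10⌋ = $9,581; SL = ⌊$25,106/4⌋ = $6,276 → take DB $9,581. Book value $38,325.
Year 8: DB = ⌊$38,325 × 200%/10⌋ = $7,665; SL = ⌊$15,525/3⌋ = $5,175 → take DB $7,665. Book value $30,660.
Year 9: DB = ⌊$30,660 × 200%/10⌋ = $6,132; SL = ⌊$7,860/2⌋ = $3,930 → take DB $6,132. Book value $24,528.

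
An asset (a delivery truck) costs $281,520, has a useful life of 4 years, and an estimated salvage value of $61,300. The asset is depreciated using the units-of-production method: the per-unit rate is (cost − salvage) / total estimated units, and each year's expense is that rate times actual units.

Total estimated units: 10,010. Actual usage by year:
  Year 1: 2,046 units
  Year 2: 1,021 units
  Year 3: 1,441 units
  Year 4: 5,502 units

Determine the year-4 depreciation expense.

$121,044

Depreciable base = $281,520 − $61,300 = $220,220.
Rate = $220,220 / 10,010 units = $22 per unit.
Year 1: 2,046 × $22 = $45,012. Book value $236,508.
Year 2: 1,021 × $22 = $22,462. Book value $214,046.
Year 3: 1,441 × $22 = $31,702. Book value $182,344.
Year 4: 5,502 × $22 = $121,044. Book value $61,300.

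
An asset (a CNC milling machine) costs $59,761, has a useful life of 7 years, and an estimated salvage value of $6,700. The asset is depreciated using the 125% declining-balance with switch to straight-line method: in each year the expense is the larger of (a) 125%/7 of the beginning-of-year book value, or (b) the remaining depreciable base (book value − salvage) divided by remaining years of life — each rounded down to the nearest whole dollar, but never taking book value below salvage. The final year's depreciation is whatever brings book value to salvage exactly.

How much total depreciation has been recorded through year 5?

Depreciable base = $59,761 − $6,700 = $53,061.
Year 1: DB = ⌊$59,761 × 125%/7⌋ = $10,671; SL = ⌊$53,061/7⌋ = $7,580 → take DB $10,671. Book value $49,090.
Year 2: DB = ⌊$49,090 × 125%/7⌋ = $8,766; SL = ⌊$42,390/6⌋ = $7,065 → take DB $8,766. Book value $40,324.
Year 3: DB = ⌊$40,324 × 125%/7⌋ = $7,200; SL = ⌊$33,624/5⌋ = $6,724 → take DB $7,200. Book value $33,124.
Year 4: DB = ⌊$33,124 × 125%/7⌋ = $5,915; SL = ⌊$26,424/4⌋ = $6,606 → take SL $6,606. Book value $26,518.
Year 5: DB = ⌊$26,518 × 125%/7⌋ = $4,735; SL = ⌊$19,818/3⌋ = $6,606 → take SL $6,606. Book value $19,912.
Accumulated through year 5 = $59,761 − $19,912 = $39,849.

$39,849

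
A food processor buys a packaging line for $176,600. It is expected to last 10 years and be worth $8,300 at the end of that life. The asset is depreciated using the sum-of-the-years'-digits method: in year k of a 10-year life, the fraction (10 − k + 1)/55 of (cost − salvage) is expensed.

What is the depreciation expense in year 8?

Depreciable base = $176,600 − $8,300 = $168,300.
Sum of the years' digits = 10+9+8+7+6+5+4+3+2+1 = 55.
Year 1: $168,300 × 10/55 = $30,600. Book value $146,000.
Year 2: $168,300 × 9/55 = $27,540. Book value $118,460.
Year 3: $168,300 × 8/55 = $24,480. Book value $93,980.
Year 4: $168,300 × 7/55 = $21,420. Book value $72,560.
Year 5: $168,300 × 6/55 = $18,360. Book value $54,200.
Year 6: $168,300 × 5/55 = $15,300. Book value $38,900.
Year 7: $168,300 × 4/55 = $12,240. Book value $26,660.
Year 8: $168,300 × 3/55 = $9,180. Book value $17,480.

$9,180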